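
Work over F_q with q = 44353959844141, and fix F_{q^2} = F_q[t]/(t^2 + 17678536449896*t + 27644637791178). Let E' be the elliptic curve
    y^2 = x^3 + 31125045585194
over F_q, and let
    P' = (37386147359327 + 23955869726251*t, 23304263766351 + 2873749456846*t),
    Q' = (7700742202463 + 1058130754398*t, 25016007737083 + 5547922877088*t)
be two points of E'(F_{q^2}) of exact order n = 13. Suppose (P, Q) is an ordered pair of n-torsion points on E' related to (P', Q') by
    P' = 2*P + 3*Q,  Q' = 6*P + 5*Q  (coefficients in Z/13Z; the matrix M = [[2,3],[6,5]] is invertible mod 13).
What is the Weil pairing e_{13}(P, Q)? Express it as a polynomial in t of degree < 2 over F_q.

Since e_{13}(P,P)=e_{13}(Q,Q)=1 and e_{13}(Q,P)=e_{13}(P,Q)^{-1}, expanding e_{13}(2*P + 3*Q,6*P + 5*Q) leaves e(P,Q)^det(M).
det(M) mod 13 = 5; its inverse in (Z/13)^* is 8 (check: 5*8 mod 13 = 1).
4-bit Miller (1101) on E'/F_{44353959844141} with a'=0, b'=31125045585194: accumulate tangent/chord ratios at Q'+S and P'+S'.
So e_{13}(P',Q') = 22297485512519 + 732848727649*t.
Hence e(P,Q) = 21083059281594 + 24473947041530*t in F_{44353959844141^2}^*.

21083059281594 + 24473947041530*t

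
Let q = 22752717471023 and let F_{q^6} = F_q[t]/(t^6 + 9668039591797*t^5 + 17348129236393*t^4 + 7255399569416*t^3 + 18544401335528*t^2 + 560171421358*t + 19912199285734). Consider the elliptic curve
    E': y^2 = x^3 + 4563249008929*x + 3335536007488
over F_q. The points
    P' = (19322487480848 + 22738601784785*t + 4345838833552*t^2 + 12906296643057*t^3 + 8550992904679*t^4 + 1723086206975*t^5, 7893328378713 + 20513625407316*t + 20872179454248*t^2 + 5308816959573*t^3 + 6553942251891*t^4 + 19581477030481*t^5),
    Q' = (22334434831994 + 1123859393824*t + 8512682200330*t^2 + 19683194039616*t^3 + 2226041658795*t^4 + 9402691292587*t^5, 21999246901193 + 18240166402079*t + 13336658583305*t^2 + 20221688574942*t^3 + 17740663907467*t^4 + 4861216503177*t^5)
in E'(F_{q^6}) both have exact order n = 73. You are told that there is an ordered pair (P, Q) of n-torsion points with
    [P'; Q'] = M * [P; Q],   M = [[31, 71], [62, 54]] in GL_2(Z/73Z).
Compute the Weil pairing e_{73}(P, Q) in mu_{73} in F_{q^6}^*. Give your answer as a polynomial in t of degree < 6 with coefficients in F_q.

Under M = [[31,71],[62,54]] in GL_2(Z/73), e_{73}(P',Q') = e_{73}(P,Q)^(31*54-71*62 mod 73).
31*54 - 71*62 = -2728; reduced mod 73: det = 46, inverse 27.
n = 73 = (1001001)_2 (7 bits, wt 3); accumulate f_{73,P'}(Q'+S)/f_{73,P'}(S) along the 6-step ladder.
e_{73}(P',Q') = 13122978422546 + 20586709476733*t + 14648752852175*t^2 + 10138350351533*t^3 + 5370733390849*t^4 + 7625042584517*t^5.
Hence e(P,Q) = 9914764722925 + 6734080303138*t + 2504715872172*t^2 + 17105324113477*t^3 + 4809109691599*t^4 + 18917992536041*t^5 in F_{22752717471023^6}^*.

9914764722925 + 6734080303138*t + 2504715872172*t^2 + 17105324113477*t^3 + 4809109691599*t^4 + 18917992536041*t^5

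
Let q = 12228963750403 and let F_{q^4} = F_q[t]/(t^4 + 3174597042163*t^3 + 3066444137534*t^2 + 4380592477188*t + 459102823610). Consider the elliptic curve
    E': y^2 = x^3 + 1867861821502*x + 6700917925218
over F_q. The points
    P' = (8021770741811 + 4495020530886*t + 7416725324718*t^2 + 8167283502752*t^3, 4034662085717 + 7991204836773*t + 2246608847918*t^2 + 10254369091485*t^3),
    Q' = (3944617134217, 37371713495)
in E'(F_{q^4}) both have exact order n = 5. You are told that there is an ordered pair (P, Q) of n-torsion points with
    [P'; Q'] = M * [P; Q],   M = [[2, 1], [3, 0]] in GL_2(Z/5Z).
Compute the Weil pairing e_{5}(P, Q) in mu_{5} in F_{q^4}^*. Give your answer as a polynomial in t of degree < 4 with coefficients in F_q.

8031947555257 + 2428099485156*t + 9323231924386*t^2 + 4264352169888*t^3

e_{5}(aP+bQ,cP+dQ) = e_{5}(P,Q)^(ad-bc); with (a,b,c,d)=(2,1,3,0) this gives the det-5 law.
det(M) mod 5 = 2; its inverse in (Z/5)^* is 3 (check: 2*3 mod 5 = 1).
Miller loop for e_{5} over F_{12228963750403^4}: bits of 5 = 101; 2 double steps + 1 add steps, l/v at each.
The quotient is 3109171404391 + 661101015173*t + 3317877518009*t^2 + 11594720087796*t^3.
Finally e_{5}(P,Q) = 8031947555257 + 2428099485156*t + 9323231924386*t^2 + 4264352169888*t^3.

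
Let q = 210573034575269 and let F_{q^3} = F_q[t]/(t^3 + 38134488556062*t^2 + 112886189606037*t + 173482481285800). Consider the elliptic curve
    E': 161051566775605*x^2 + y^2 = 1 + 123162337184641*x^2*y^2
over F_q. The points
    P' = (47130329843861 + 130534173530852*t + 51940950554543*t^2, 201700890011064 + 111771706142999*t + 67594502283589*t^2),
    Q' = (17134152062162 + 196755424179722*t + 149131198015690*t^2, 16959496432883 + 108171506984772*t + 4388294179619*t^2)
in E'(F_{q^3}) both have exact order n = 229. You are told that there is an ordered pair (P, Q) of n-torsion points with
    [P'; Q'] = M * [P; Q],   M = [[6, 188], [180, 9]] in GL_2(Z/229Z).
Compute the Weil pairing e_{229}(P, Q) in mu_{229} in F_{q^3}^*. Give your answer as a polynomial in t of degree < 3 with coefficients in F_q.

94323574860197 + 168019732355158*t + 97230173632376*t^2

Under M = [[6,188],[180,9]] in GL_2(Z/229), e_{229}(P',Q') = e_{229}(P,Q)^(6*9-188*180 mod 229).
Inverting 106 mod 229: 175. Thus e_{229}(P,Q) = e(P',Q')^{175}.
Map (x,y)_Ed via u=(1+y)/(1-y), v=(1+y)/((1-y)x) to Montgomery A=61926454342982,B=65670475470434; then to (a',b')=(85449090468815,28985843358199).
8-bit Miller (11100101) on E'/F_{210573034575269} with a'=85449090468815, b'=28985843358199: accumulate tangent/chord ratios at Q'+S and P'+S'.
e_{229}(P',Q') = 3228585162493 + 55204991528018*t + 4178981927727*t^2.
Finally e_{229}(P,Q) = 94323574860197 + 168019732355158*t + 97230173632376*t^2.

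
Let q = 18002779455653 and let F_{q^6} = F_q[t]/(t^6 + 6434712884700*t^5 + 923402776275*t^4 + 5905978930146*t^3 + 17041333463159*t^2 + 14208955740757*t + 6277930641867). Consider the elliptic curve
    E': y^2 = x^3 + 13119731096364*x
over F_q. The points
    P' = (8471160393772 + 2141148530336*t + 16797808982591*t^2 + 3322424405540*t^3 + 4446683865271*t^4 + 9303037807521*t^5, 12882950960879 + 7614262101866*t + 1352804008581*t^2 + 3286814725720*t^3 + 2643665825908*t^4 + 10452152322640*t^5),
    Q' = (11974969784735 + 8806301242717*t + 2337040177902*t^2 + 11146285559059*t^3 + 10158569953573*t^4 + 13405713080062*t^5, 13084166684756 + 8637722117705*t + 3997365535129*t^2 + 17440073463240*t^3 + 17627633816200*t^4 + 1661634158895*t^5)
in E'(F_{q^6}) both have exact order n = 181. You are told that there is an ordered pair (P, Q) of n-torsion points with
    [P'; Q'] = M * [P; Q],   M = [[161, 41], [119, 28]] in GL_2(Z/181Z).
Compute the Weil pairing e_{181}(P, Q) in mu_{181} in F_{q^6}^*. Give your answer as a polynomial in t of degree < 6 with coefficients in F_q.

Alternating bilinearity on E[181] (values in mu_{181} in F_{18002779455653^6}) gives e(P',Q') = e(P,Q)^det(M).
Inverting 172 mod 181: 20. Thus e_{181}(P,Q) = e(P',Q')^{20}.
8-bit Miller (10110101) on E'/F_{18002779455653} with a'=13119731096364, b'=0: accumulate tangent/chord ratios at Q'+S and P'+S'.
So e_{181}(P',Q') = 6929706676621 + 16727954699916*t + 7587065472794*t^2 + 1567155523677*t^3 + 10700402121745*t^4 + 10966877383831*t^5.
(6929706676621 + 16727954699916*t + 7587065472794*t^2 + 1567155523677*t^3 + 10700402121745*t^4 + 10966877383831*t^5)^{20} mod (18002779455653,f) = 5855635854197 + 6842541459960*t + 7808042049322*t^2 + 10388731522450*t^3 + 5896820343405*t^4 + 12183870669609*t^5.

5855635854197 + 6842541459960*t + 7808042049322*t^2 + 10388731522450*t^3 + 5896820343405*t^4 + 12183870669609*t^5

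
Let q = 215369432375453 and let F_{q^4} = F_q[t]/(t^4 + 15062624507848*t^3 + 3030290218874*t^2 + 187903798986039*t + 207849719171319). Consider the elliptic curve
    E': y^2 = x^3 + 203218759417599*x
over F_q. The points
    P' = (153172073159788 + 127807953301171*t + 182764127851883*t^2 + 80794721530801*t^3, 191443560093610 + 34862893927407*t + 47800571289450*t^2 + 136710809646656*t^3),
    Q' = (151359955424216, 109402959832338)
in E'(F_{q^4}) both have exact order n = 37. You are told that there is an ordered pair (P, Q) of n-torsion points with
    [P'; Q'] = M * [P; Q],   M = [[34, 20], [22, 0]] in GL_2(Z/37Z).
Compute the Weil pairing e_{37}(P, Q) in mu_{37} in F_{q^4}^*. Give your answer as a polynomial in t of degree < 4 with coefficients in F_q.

Since e_{37}(P,P)=e_{37}(Q,Q)=1 and e_{37}(Q,P)=e_{37}(P,Q)^{-1}, expanding e_{37}(34*P + 20*Q,22*P) leaves e(P,Q)^det(M).
34*0 - 20*22 = -440; reduced mod 37: det = 4, inverse 28.
Run Miller on y^2=x^3+203218759417599*x over F_{215369432375453}: ladder 100101 (6 bits); e = f_P(D_Q)/f_Q(D_P).
So e_{37}(P',Q') = 144780439625077 + 81231598027132*t + 129460710909570*t^2 + 22062067507784*t^3.
Hence e(P,Q) = 149786488706905 + 116748906729728*t + 143210087058246*t^2 + 136560991134841*t^3 in F_{215369432375453^4}^*.

149786488706905 + 116748906729728*t + 143210087058246*t^2 + 136560991134841*t^3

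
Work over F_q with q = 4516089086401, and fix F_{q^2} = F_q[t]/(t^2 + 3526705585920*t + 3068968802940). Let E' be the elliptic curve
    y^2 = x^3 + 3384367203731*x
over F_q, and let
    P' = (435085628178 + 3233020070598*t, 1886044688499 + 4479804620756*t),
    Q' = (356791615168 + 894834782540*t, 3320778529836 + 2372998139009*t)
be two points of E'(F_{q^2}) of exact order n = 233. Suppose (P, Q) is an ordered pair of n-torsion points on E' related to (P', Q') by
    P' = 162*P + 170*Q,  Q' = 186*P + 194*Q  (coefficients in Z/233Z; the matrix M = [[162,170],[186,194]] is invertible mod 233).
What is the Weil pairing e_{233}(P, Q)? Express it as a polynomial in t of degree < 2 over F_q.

Under M = [[162,170],[186,194]] in GL_2(Z/233), e_{233}(P',Q') = e_{233}(P,Q)^(162*194-170*186 mod 233).
det(M) mod 233 = 41; its inverse in (Z/233)^* is 108 (check: 41*108 mod 233 = 1).
8-bit Miller (11101001) on E'/F_{4516089086401} with a'=3384367203731, b'=0: accumulate tangent/chord ratios at Q'+S and P'+S'.
The quotient is 3808796494134 + 3059197005379*t.
(3808796494134 + 3059197005379*t)^{108} mod (4516089086401,f) = 1652805157231 + 3974445623455*t.

1652805157231 + 3974445623455*t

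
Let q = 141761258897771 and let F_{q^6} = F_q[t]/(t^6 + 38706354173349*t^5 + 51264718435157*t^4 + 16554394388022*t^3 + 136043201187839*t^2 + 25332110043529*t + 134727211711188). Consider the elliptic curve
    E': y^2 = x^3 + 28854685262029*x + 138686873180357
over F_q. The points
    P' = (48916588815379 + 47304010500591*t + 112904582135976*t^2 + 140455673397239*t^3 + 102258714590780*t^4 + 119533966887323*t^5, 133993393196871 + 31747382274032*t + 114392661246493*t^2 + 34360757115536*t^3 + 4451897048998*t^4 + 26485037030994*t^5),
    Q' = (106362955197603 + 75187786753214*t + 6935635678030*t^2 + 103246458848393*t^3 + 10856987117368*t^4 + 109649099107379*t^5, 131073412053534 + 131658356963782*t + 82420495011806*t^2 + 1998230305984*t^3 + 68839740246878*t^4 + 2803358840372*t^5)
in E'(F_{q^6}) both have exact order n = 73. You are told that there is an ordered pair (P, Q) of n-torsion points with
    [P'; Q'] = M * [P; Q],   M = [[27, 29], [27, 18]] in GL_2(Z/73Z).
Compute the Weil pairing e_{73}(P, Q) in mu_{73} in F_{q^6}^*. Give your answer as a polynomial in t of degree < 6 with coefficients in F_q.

Since e_{73}(P,P)=e_{73}(Q,Q)=1 and e_{73}(Q,P)=e_{73}(P,Q)^{-1}, expanding e_{73}(27*P + 29*Q,27*P + 18*Q) leaves e(P,Q)^det(M).
So e_{73}(P,Q) = e_{73}(P',Q')^{29}, since 68*29 = 1 mod 73.
Miller loop for e_{73} over F_{141761258897771^6}: bits of 73 = 1001001; 6 double steps + 2 add steps, l/v at each.
e_{73}(P',Q') = 119945737898733 + 66383081914488*t + 92980807504131*t^2 + 65504883796780*t^3 + 132554428211585*t^4 + 89524395622561*t^5.
Finally e_{73}(P,Q) = 3512197675904 + 40845491973449*t + 45533281117657*t^2 + 12184968255071*t^3 + 94553930911283*t^4 + 7009513567184*t^5.

3512197675904 + 40845491973449*t + 45533281117657*t^2 + 12184968255071*t^3 + 94553930911283*t^4 + 7009513567184*t^5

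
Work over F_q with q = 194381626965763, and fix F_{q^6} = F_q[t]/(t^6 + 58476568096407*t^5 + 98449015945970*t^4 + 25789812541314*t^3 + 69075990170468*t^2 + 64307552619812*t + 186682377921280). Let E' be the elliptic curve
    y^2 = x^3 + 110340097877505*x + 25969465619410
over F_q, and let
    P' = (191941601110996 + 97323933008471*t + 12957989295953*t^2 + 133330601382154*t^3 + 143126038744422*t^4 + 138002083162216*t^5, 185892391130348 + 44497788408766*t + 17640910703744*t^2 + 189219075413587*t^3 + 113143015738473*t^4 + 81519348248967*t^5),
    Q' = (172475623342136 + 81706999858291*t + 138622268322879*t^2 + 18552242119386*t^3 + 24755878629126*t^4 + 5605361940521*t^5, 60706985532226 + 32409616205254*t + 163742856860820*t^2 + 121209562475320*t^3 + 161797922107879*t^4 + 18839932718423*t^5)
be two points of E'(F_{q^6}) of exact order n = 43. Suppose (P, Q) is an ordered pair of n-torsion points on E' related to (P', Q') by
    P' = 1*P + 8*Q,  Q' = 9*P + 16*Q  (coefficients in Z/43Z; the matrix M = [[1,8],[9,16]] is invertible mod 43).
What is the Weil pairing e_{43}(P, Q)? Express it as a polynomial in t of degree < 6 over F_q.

Under M = [[1,8],[9,16]] in GL_2(Z/43), e_{43}(P',Q') = e_{43}(P,Q)^(1*16-8*9 mod 43).
Hence e(P,Q) = e(P',Q')^{33} where 33 = 30^{-1} mod 43.
6-bit Miller (101011) on E'/F_{194381626965763} with a'=110340097877505, b'=25969465619410: accumulate tangent/chord ratios at Q'+S and P'+S'.
f_P(D_Q)/f_Q(D_P) = 112199982304187 + 32061325281632*t + 178304052107675*t^2 + 25582787617342*t^3 + 40382144155607*t^4 + 159203211331762*t^5.
e_{43}(P,Q) = (112199982304187 + 32061325281632*t + 178304052107675*t^2 + 25582787617342*t^3 + 40382144155607*t^4 + 159203211331762*t^5)^{33} = 99522137075910 + 126881645766156*t + 9584782785600*t^2 + 82217946237196*t^3 + 32794141661118*t^4 + 158367614180865*t^5.

99522137075910 + 126881645766156*t + 9584782785600*t^2 + 82217946237196*t^3 + 32794141661118*t^4 + 158367614180865*t^5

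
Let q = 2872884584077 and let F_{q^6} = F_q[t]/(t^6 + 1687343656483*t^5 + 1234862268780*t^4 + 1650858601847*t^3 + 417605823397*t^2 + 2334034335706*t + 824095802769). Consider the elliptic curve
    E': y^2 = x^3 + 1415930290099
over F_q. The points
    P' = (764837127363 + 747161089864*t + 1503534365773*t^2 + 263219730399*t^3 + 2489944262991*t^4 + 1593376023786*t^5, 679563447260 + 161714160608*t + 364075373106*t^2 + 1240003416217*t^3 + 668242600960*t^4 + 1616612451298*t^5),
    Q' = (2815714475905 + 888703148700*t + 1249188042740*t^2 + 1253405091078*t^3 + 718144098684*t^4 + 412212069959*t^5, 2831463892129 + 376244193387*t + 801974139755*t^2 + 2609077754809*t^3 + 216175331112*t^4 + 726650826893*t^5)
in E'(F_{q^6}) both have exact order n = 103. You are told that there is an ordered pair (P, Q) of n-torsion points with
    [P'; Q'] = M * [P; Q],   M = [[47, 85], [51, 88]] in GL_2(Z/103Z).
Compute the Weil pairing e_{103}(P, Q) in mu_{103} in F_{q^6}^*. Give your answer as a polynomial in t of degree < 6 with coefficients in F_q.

1068071544078 + 872512650967*t + 2269525092645*t^2 + 2741288502311*t^3 + 1054044879998*t^4 + 331612115549*t^5

The 103-Weil pairing on E[103] over F_{2872884584077} is alternating-bilinear: e_{103}(P',Q') = e_{103}(P,Q)^det(M).
det(M) mod 103 = 7; its inverse in (Z/103)^* is 59 (check: 7*59 mod 103 = 1).
Miller loop for e_{103} over F_{2872884584077^6}: bits of 103 = 1100111; 6 double steps + 4 add steps, l/v at each.
e_{103}(P',Q') = 1331846804451 + 2317110013770*t + 149263762284*t^2 + 1863795172732*t^3 + 364222932684*t^4 + 117990747053*t^5.
Thus e_{103}(P,Q) = 1068071544078 + 872512650967*t + 2269525092645*t^2 + 2741288502311*t^3 + 1054044879998*t^4 + 331612115549*t^5.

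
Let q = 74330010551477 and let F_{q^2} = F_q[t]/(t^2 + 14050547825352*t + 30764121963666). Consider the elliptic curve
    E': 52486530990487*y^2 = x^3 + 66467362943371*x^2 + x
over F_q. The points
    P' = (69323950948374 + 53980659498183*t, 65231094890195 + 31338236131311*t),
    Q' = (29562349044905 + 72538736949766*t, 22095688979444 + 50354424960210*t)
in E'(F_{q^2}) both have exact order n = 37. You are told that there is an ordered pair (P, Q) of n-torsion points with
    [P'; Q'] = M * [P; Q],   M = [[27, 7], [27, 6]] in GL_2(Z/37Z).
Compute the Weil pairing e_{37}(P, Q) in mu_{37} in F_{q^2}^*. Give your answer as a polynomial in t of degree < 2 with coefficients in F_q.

61255536060842 + 38510829708479*t

The 37-Weil pairing on E[37] over F_{74330010551477} is alternating-bilinear: e_{37}(P',Q') = e_{37}(P,Q)^det(M).
Hence e(P,Q) = e(P',Q')^{26} where 26 = 10^{-1} mod 37.
Undo Montgomery via alpha=73961549123016, beta=13730723381886: (a',b')=(5921448130277,68155673735306) over F_{74330010551477}.
Double-and-add over 100101: 6-1 doublings, 3-1 additions; each step l_{T,T}/v_{2T} or l_{T,P'}/v at Q'+S for random S.
So e_{37}(P',Q') = 41932670297226 + 16733006037361*t.
e_{37}(P,Q) = (41932670297226 + 16733006037361*t)^{26} = 61255536060842 + 38510829708479*t.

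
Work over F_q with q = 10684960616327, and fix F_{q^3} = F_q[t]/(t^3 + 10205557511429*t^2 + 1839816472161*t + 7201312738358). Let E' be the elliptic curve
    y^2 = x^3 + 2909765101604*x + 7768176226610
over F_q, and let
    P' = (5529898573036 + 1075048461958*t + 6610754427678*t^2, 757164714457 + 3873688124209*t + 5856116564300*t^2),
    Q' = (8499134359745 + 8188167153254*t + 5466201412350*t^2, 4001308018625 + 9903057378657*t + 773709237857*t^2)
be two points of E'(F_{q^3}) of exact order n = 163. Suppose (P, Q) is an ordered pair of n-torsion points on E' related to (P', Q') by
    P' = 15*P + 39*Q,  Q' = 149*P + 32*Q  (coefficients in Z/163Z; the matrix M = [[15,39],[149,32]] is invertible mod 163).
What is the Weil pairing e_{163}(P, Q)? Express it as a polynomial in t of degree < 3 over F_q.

5921206665895 + 5496671911180*t + 2569767066465*t^2

e_{163}(aP+bQ,cP+dQ) = e_{163}(P,Q)^(ad-bc); with (a,b,c,d)=(15,39,149,32) this gives the det-163 law.
15*32 - 39*149 = -5331; reduced mod 163: det = 48, inverse 17.
Build f_{163,P'} and f_{163,Q'} via the 8-bit ladder of 163=10100011_2; evaluate at shifted divisors; quotient in F_{10684960616327^3}.
Miller gives e_{163}(P',Q') = 2403108262323 + 3294506023649*t + 9533626037170*t^2 in F_{10684960616327^3}.
e_{163}(P,Q) = (2403108262323 + 3294506023649*t + 9533626037170*t^2)^{17} = 5921206665895 + 5496671911180*t + 2569767066465*t^2.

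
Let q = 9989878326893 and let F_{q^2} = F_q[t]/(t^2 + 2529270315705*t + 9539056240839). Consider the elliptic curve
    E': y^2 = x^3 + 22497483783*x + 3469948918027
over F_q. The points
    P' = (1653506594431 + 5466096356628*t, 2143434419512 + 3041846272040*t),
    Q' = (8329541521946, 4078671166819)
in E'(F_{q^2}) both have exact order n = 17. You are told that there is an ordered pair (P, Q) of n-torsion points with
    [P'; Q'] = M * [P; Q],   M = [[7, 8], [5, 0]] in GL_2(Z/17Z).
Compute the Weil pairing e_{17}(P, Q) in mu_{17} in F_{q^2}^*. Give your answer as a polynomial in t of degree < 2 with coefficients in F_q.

e_{17} is bilinear + alternating on E[17], so e_{17}(7*P + 8*Q, 5*P) = e_{17}(P,Q)^(7*0-8*5).
Hence e(P,Q) = e(P',Q')^{14} where 14 = 11^{-1} mod 17.
n = 17 = (10001)_2 (5 bits, wt 2); accumulate f_{17,P'}(Q'+S)/f_{17,P'}(S) along the 4-step ladder.
So e_{17}(P',Q') = 9427106771750 + 8311814748643*t.
Finally e_{17}(P,Q) = 7936162731792 + 4632028822633*t.

7936162731792 + 4632028822633*t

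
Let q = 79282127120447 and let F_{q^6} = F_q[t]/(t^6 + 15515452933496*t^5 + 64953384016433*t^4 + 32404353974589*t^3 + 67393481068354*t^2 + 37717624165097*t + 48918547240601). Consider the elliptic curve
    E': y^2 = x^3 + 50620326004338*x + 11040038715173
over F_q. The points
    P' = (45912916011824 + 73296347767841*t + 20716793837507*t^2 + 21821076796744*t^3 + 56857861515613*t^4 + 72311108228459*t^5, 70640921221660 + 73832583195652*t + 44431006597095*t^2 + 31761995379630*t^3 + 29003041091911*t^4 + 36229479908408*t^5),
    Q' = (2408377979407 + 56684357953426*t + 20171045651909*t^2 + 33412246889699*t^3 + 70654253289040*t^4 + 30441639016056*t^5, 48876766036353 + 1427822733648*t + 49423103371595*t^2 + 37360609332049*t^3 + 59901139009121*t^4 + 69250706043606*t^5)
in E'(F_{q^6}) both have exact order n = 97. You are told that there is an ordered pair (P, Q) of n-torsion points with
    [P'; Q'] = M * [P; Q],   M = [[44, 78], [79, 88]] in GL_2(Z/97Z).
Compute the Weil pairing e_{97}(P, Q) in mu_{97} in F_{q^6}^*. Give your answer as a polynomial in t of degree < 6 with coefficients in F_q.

e_{97} is bilinear + alternating on E[97], so e_{97}(44*P + 78*Q, 79*P + 88*Q) = e_{97}(P,Q)^(44*88-78*79).
det M = 44*88 - 78*79 = -2290 = 38 (mod 97); 38^{-1} = 23 (mod 97).
Build f_{97,P'} and f_{97,Q'} via the 7-bit ladder of 97=1100001_2; evaluate at shifted divisors; quotient in F_{79282127120447^6}.
f_P(D_Q)/f_Q(D_P) = 51783881545568 + 16986277918807*t + 73879851841732*t^2 + 59868770303689*t^3 + 29402600221108*t^4 + 16440925370540*t^5.
(51783881545568 + 16986277918807*t + 73879851841732*t^2 + 59868770303689*t^3 + 29402600221108*t^4 + 16440925370540*t^5)^{23} mod (79282127120447,f) = 68894382496517 + 21903940308893*t + 46132594609152*t^2 + 12914489185889*t^3 + 24671355066774*t^4 + 32357267753411*t^5.

68894382496517 + 21903940308893*t + 46132594609152*t^2 + 12914489185889*t^3 + 24671355066774*t^4 + 32357267753411*t^5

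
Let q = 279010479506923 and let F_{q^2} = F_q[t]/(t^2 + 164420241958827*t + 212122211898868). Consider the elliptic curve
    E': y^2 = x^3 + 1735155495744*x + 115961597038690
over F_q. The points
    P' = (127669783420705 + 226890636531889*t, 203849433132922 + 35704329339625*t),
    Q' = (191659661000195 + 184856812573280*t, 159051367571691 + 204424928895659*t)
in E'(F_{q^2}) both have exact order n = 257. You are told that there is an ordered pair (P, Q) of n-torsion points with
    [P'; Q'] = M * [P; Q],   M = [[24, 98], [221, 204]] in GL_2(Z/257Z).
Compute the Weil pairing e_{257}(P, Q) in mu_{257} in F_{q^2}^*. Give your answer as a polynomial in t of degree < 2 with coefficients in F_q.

e_{257} is bilinear + alternating on E[257], so e_{257}(24*P + 98*Q, 221*P + 204*Q) = e_{257}(P,Q)^(24*204-98*221).
So e_{257}(P,Q) = e_{257}(P',Q')^{9}, since 200*9 = 1 mod 257.
9-bit Miller (100000001) on E'/F_{279010479506923} with a'=1735155495744, b'=115961597038690: accumulate tangent/chord ratios at Q'+S and P'+S'.
Miller gives e_{257}(P',Q') = 138850136231718 + 94123533965473*t in F_{279010479506923^2}.
Hence e(P,Q) = 234025611542082 + 64851556809299*t in F_{279010479506923^2}^*.

234025611542082 + 64851556809299*t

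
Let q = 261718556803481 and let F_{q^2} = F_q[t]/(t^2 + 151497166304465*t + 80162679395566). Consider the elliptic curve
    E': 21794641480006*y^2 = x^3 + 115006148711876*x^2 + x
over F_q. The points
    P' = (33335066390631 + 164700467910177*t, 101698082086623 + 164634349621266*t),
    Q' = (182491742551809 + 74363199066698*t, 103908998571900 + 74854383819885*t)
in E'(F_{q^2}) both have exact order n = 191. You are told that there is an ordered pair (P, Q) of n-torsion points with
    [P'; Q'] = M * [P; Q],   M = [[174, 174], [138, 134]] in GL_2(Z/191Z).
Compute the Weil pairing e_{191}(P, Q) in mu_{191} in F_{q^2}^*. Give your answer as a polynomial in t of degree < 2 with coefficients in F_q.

Since e_{191}(P,P)=e_{191}(Q,Q)=1 and e_{191}(Q,P)=e_{191}(P,Q)^{-1}, expanding e_{191}(174*P + 174*Q,138*P + 134*Q) leaves e(P,Q)^det(M).
So e_{191}(P,Q) = e_{191}(P',Q')^{59}, since 68*59 = 1 mod 191.
(x,y)|->(66408395853919x+209105296422812,66408395853919y) sends E' to y^2=x^3+222343955823161*x+25488179388667.
Double-and-add over 10111111: 8-1 doublings, 7-1 additions; each step l_{T,T}/v_{2T} or l_{T,P'}/v at Q'+S for random S.
f_P(D_Q)/f_Q(D_P) = 186573874774593 + 132679650041122*t.
Raise to 59: e(P,Q) = 150588596022873 + 8654052023858*t in mu_{191}.

150588596022873 + 8654052023858*t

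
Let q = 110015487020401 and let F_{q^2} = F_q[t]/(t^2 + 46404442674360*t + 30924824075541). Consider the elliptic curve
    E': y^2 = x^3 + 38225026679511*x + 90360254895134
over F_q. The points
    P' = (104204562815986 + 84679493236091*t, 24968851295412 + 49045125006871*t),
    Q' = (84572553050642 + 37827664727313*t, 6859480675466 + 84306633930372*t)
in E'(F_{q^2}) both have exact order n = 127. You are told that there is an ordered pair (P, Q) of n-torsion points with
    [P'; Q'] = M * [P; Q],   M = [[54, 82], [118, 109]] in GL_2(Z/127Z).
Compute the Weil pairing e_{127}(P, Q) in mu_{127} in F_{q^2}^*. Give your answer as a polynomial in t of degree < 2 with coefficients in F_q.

22624677633040 + 14976043354699*t

Since e_{127}(P,P)=e_{127}(Q,Q)=1 and e_{127}(Q,P)=e_{127}(P,Q)^{-1}, expanding e_{127}(54*P + 82*Q,118*P + 109*Q) leaves e(P,Q)^det(M).
Hence e(P,Q) = e(P',Q')^{108} where 108 = 20^{-1} mod 127.
7-bit Miller (1111111) on E'/F_{110015487020401} with a'=38225026679511, b'=90360254895134: accumulate tangent/chord ratios at Q'+S and P'+S'.
Result: e(P',Q') = 80560897773387 + 27201497705248*t.
Hence e(P,Q) = 22624677633040 + 14976043354699*t in F_{110015487020401^2}^*.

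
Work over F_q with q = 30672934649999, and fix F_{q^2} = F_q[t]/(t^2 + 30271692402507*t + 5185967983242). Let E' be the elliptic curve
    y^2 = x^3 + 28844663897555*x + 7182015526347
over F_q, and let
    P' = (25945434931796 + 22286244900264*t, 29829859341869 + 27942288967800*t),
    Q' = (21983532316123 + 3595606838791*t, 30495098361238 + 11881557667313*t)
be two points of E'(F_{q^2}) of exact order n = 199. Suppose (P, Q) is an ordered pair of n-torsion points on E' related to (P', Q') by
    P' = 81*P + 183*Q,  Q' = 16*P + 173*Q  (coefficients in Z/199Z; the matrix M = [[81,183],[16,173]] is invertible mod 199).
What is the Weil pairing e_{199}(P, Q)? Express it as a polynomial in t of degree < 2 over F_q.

Since e_{199}(P,P)=e_{199}(Q,Q)=1 and e_{199}(Q,P)=e_{199}(P,Q)^{-1}, expanding e_{199}(81*P + 183*Q,16*P + 173*Q) leaves e(P,Q)^det(M).
Inverting 140 mod 199: 172. Thus e_{199}(P,Q) = e(P',Q')^{172}.
Build f_{199,P'} and f_{199,Q'} via the 8-bit ladder of 199=11000111_2; evaluate at shifted divisors; quotient in F_{30672934649999^2}.
The quotient is 29825528727472 + 18929585209288*t.
(29825528727472 + 18929585209288*t)^{172} mod (30672934649999,f) = 3834938199335 + 17281443293410*t.

3834938199335 + 17281443293410*t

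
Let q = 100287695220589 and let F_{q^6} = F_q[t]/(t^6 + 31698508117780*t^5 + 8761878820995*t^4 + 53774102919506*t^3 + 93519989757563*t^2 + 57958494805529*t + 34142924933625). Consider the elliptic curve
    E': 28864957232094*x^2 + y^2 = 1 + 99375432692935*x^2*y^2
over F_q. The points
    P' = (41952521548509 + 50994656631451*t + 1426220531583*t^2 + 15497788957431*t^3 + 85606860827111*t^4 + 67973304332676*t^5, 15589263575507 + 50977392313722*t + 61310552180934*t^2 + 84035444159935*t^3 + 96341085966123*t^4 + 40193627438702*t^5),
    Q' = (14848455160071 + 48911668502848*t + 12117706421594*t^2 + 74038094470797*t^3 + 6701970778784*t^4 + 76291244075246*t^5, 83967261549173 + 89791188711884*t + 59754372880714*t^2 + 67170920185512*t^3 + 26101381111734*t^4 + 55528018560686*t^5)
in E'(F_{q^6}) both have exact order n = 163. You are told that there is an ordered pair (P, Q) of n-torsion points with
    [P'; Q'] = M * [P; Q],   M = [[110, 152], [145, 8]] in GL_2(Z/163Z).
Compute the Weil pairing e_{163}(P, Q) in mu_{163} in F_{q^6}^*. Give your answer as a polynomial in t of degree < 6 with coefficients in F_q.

94950003555338 + 24024759401218*t + 138564310626*t^2 + 14984732411211*t^3 + 81929079126862*t^4 + 78953600009465*t^5

Alternating bilinearity on E[163] (values in mu_{163} in F_{100287695220589^6}) gives e(P',Q') = e(P,Q)^det(M).
Inverting 30 mod 163: 125. Thus e_{163}(P,Q) = e(P',Q')^{125}.
Edwards a_E,d_E -> Montgomery A=52420143015474,B=4098792145306 -> Weierstrass 71434243247533,19266292499368 via alpha=4658782450740,beta=7444304939937.
Build f_{163,P'} and f_{163,Q'} via the 8-bit ladder of 163=10100011_2; evaluate at shifted divisors; quotient in F_{100287695220589^6}.
e_{163}(P',Q') = 62534171626882 + 34567542841568*t + 41182038472546*t^2 + 468320478179*t^3 + 91418363483946*t^4 + 34832473441345*t^5.
Finally e_{163}(P,Q) = 94950003555338 + 24024759401218*t + 138564310626*t^2 + 14984732411211*t^3 + 81929079126862*t^4 + 78953600009465*t^5.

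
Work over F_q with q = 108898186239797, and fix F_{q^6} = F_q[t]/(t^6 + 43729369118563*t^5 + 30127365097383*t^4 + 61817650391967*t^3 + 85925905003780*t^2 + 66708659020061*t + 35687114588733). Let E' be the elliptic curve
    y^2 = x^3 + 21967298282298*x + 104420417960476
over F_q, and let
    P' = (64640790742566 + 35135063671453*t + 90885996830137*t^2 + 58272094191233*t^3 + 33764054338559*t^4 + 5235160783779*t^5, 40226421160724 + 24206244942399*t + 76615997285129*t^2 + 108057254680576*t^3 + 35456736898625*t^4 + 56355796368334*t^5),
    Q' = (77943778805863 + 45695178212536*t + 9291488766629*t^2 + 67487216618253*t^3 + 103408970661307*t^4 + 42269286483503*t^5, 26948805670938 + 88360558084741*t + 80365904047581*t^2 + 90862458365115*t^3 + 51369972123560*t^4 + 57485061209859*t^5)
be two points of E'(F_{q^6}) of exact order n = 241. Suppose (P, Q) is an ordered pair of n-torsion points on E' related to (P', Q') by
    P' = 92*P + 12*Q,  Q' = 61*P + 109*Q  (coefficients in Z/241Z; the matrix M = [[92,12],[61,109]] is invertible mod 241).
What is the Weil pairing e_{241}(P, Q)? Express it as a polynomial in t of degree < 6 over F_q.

The 241-Weil pairing on E[241] over F_{108898186239797} is alternating-bilinear: e_{241}(P',Q') = e_{241}(P,Q)^det(M).
92*109 - 12*61 = 9296; reduced mod 241: det = 138, inverse 124.
n = 241 = (11110001)_2 (8 bits, wt 5); accumulate f_{241,P'}(Q'+S)/f_{241,P'}(S) along the 7-step ladder.
So e_{241}(P',Q') = 28612988511361 + 16121396936254*t + 71351753049996*t^2 + 20898155580110*t^3 + 29564920461568*t^4 + 42234847566630*t^5.
Thus e_{241}(P,Q) = 73348646631893 + 47508399485645*t + 36460855732108*t^2 + 98121114605633*t^3 + 61200642249217*t^4 + 40676402058908*t^5.

73348646631893 + 47508399485645*t + 36460855732108*t^2 + 98121114605633*t^3 + 61200642249217*t^4 + 40676402058908*t^5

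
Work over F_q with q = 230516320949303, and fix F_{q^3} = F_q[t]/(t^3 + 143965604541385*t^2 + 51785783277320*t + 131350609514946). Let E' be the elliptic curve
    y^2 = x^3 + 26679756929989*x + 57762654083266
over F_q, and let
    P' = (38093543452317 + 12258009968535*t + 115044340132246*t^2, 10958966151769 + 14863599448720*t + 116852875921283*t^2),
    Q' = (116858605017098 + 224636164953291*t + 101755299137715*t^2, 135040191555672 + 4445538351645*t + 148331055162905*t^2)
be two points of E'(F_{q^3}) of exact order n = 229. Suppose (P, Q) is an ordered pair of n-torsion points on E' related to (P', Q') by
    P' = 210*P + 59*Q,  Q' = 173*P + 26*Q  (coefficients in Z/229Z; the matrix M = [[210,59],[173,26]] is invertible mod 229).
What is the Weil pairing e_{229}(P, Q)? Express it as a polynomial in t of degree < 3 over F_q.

Alternating bilinearity on E[229] (values in mu_{229} in F_{230516320949303^3}) gives e(P',Q') = e(P,Q)^det(M).
Hence e(P,Q) = e(P',Q')^{181} where 181 = 62^{-1} mod 229.
Double-and-add over 11100101: 8-1 doublings, 5-1 additions; each step l_{T,T}/v_{2T} or l_{T,P'}/v at Q'+S for random S.
Result: e(P',Q') = 18189570770787 + 81234222508051*t + 94932595802695*t^2.
Thus e_{229}(P,Q) = 52656232013248 + 184677871282365*t + 51305452161838*t^2.

52656232013248 + 184677871282365*t + 51305452161838*t^2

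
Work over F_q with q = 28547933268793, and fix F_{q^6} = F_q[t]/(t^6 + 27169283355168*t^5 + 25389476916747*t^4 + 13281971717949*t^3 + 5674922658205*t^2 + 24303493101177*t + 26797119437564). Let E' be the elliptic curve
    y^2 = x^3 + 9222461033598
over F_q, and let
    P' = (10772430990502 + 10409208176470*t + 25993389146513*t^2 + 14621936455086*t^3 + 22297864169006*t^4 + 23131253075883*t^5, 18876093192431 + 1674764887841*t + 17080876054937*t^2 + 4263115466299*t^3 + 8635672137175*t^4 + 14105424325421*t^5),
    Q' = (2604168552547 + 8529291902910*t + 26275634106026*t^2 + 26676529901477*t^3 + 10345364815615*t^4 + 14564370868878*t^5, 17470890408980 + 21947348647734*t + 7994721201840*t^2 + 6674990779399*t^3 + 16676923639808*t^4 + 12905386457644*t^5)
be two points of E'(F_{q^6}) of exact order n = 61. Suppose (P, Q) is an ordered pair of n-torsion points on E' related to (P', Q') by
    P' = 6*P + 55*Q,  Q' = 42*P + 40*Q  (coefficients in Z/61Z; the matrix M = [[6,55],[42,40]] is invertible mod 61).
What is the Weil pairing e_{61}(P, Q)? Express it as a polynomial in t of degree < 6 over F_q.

Since e_{61}(P,P)=e_{61}(Q,Q)=1 and e_{61}(Q,P)=e_{61}(P,Q)^{-1}, expanding e_{61}(6*P + 55*Q,42*P + 40*Q) leaves e(P,Q)^det(M).
det(M) mod 61 = 4; its inverse in (Z/61)^* is 46 (check: 4*46 mod 61 = 1).
Miller loop for e_{61} over F_{28547933268793^6}: bits of 61 = 111101; 5 double steps + 4 add steps, l/v at each.
e_{61}(P',Q') = 13532169980629 + 28093971937651*t + 24640469788924*t^2 + 16211696881625*t^3 + 10435270865638*t^4 + 14216096952119*t^5.
Thus e_{61}(P,Q) = 8322521965366 + 1755478005026*t + 18138909768582*t^2 + 628190195642*t^3 + 1018625511597*t^4 + 28118282979015*t^5.

8322521965366 + 1755478005026*t + 18138909768582*t^2 + 628190195642*t^3 + 1018625511597*t^4 + 28118282979015*t^5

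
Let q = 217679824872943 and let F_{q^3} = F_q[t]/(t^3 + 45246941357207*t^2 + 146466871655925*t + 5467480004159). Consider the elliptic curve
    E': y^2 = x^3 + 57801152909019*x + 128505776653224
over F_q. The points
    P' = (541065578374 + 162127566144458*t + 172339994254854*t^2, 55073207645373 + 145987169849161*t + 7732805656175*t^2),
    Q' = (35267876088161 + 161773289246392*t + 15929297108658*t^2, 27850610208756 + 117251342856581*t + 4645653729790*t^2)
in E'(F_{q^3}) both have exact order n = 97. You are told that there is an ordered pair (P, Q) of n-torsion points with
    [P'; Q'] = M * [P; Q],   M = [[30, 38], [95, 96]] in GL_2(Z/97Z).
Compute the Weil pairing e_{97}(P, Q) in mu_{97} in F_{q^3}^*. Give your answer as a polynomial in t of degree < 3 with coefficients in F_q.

e_{97}(aP+bQ,cP+dQ) = e_{97}(P,Q)^(ad-bc); with (a,b,c,d)=(30,38,95,96) this gives the det-97 law.
Inverting 46 mod 97: 19. Thus e_{97}(P,Q) = e(P',Q')^{19}.
Run Miller on y^2=x^3+57801152909019*x+128505776653224 over F_{217679824872943}: ladder 1100001 (7 bits); e = f_P(D_Q)/f_Q(D_P).
Miller gives e_{97}(P',Q') = 66384324994266 + 58953861603433*t + 105150177786011*t^2 in F_{217679824872943^3}.
Raise to 19: e(P,Q) = 85562110368346 + 63302975153084*t + 28525475973946*t^2 in mu_{97}.

85562110368346 + 63302975153084*t + 28525475973946*t^2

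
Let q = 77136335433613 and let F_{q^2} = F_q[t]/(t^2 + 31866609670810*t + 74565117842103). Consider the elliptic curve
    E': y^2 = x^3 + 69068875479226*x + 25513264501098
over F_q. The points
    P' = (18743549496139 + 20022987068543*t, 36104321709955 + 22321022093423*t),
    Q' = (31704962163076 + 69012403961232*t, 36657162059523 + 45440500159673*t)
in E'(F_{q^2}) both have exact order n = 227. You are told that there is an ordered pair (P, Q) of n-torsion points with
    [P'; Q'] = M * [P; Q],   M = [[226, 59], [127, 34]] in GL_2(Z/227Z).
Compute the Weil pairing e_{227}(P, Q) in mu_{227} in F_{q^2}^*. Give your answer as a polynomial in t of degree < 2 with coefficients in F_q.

5996942983832 + 1638260424794*t

Alternating bilinearity on E[227] (values in mu_{227} in F_{77136335433613^2}) gives e(P',Q') = e(P,Q)^det(M).
det(M) mod 227 = 191; its inverse in (Z/227)^* is 145 (check: 191*145 mod 227 = 1).
n = 227 = (11100011)_2 (8 bits, wt 5); accumulate f_{227,P'}(Q'+S)/f_{227,P'}(S) along the 7-step ladder.
e_{227}(P',Q') = 72955887423076 + 19300822080271*t.
Raise to 145: e(P,Q) = 5996942983832 + 1638260424794*t in mu_{227}.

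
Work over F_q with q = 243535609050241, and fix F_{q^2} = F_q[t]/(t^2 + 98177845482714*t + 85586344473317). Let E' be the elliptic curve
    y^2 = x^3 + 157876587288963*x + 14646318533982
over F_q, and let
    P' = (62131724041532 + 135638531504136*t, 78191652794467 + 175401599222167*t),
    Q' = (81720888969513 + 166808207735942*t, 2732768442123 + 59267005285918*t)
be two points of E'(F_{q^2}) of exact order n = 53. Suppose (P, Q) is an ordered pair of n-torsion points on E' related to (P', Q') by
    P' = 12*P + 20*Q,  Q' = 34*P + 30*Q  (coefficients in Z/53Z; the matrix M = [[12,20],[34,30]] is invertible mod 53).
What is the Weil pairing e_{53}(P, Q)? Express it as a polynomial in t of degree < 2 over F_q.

175457653693248 + 2674487676147*t

e_{53}(aP+bQ,cP+dQ) = e_{53}(P,Q)^(ad-bc); with (a,b,c,d)=(12,20,34,30) this gives the det-53 law.
det(M) mod 53 = 51; its inverse in (Z/53)^* is 26 (check: 51*26 mod 53 = 1).
Miller loop for e_{53} over F_{243535609050241^2}: bits of 53 = 110101; 5 double steps + 3 add steps, l/v at each.
Miller gives e_{53}(P',Q') = 8739007990134 + 161695233571529*t in F_{243535609050241^2}.
Raise to 26: e(P,Q) = 175457653693248 + 2674487676147*t in mu_{53}.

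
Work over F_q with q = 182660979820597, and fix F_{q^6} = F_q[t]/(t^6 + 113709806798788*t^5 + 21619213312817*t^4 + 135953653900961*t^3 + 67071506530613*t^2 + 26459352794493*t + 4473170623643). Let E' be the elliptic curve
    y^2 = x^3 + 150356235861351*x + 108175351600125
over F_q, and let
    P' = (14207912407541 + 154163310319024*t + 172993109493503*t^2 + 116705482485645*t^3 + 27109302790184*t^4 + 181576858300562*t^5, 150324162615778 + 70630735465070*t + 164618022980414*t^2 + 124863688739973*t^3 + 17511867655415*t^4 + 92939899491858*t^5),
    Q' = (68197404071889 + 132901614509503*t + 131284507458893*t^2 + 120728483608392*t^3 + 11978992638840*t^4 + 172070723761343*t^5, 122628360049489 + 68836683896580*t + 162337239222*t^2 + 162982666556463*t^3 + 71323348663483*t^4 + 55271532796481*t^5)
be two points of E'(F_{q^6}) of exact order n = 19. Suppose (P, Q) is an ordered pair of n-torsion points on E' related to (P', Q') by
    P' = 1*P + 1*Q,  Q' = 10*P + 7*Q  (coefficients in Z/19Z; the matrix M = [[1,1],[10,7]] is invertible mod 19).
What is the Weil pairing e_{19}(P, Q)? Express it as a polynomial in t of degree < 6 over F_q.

Since e_{19}(P,P)=e_{19}(Q,Q)=1 and e_{19}(Q,P)=e_{19}(P,Q)^{-1}, expanding e_{19}(1*P + 1*Q,10*P + 7*Q) leaves e(P,Q)^det(M).
So e_{19}(P,Q) = e_{19}(P',Q')^{6}, since 16*6 = 1 mod 19.
Run Miller on y^2=x^3+150356235861351*x+108175351600125 over F_{182660979820597}: ladder 10011 (5 bits); e = f_P(D_Q)/f_Q(D_P).
Miller gives e_{19}(P',Q') = 64937215132459 + 127742215028984*t + 62683706408513*t^2 + 35690024655444*t^3 + 18644221300836*t^4 + 67523566228074*t^5 in F_{182660979820597^6}.
Raise to 6: e(P,Q) = 171770131929693 + 68204193972460*t + 67379147656686*t^2 + 145036098528792*t^3 + 44564202728284*t^4 + 2967999984600*t^5 in mu_{19}.

171770131929693 + 68204193972460*t + 67379147656686*t^2 + 145036098528792*t^3 + 44564202728284*t^4 + 2967999984600*t^5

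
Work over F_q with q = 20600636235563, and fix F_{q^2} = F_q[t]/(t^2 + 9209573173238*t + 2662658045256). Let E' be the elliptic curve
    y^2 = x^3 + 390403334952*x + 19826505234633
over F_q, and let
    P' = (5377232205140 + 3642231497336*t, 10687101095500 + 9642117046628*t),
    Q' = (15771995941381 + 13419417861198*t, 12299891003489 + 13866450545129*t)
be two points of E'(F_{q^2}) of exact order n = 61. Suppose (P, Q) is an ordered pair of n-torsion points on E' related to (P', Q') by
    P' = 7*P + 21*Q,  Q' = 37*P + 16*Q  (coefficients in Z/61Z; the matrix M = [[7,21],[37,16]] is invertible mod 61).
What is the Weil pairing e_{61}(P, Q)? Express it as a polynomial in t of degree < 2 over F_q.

Alternating bilinearity on E[61] (values in mu_{61} in F_{20600636235563^2}) gives e(P',Q') = e(P,Q)^det(M).
det(M) mod 61 = 6; its inverse in (Z/61)^* is 51 (check: 6*51 mod 61 = 1).
Miller loop for e_{61} over F_{20600636235563^2}: bits of 61 = 111101; 5 double steps + 4 add steps, l/v at each.
Result: e(P',Q') = 19877467635165 + 14956832679301*t.
Thus e_{61}(P,Q) = 19187421053169 + 17777530301303*t.

19187421053169 + 17777530301303*t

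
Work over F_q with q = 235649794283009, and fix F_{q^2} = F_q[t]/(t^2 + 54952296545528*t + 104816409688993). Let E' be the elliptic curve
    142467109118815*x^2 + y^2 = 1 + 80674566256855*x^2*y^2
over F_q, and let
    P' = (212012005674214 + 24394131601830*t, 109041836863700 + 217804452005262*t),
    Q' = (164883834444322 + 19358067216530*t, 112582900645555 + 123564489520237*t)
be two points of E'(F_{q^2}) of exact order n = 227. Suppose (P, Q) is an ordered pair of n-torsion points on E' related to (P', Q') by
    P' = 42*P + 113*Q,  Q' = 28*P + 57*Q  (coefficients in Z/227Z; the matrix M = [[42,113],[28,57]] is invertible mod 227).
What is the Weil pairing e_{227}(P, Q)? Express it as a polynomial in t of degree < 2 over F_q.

e_{227}(aP+bQ,cP+dQ) = e_{227}(P,Q)^(ad-bc); with (a,b,c,d)=(42,113,28,57) this gives the det-227 law.
det(M) mod 227 = 138; its inverse in (Z/227)^* is 51 (check: 138*51 mod 227 = 1).
Edwards a_E,d_E -> Montgomery A=102377455889557,B=63387644489898 -> Weierstrass 885814606221,107428130226432 via alpha=115740210656948,beta=15448135715490.
n = 227 = (11100011)_2 (8 bits, wt 5); accumulate f_{227,P'}(Q'+S)/f_{227,P'}(S) along the 7-step ladder.
Result: e(P',Q') = 193716263194853 + 49554587400549*t.
(193716263194853 + 49554587400549*t)^{51} mod (235649794283009,f) = 119635911031943 + 42738106057343*t.

119635911031943 + 42738106057343*t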